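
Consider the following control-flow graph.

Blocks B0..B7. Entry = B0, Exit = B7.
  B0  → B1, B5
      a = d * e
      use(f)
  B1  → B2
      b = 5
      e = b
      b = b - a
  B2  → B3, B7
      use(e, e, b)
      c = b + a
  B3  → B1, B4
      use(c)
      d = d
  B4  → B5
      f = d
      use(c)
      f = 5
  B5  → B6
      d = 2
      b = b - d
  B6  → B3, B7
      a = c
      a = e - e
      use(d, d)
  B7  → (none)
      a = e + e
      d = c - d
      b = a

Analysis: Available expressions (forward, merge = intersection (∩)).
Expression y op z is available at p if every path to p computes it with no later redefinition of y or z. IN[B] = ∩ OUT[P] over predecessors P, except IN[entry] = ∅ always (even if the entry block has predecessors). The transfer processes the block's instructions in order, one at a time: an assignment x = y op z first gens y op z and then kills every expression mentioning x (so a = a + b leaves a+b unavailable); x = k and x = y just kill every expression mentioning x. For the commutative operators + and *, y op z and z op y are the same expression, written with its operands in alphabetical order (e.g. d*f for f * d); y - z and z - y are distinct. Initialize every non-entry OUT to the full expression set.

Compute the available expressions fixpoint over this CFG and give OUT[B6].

Per-block solution:
  B0:  IN={}  OUT={d*e}
  B1:  IN={}  OUT={}
  B2:  IN={}  OUT={a+b}
  B3:  IN={}  OUT={}
  B4:  IN={}  OUT={}
  B5:  IN={}  OUT={}
  B6:  IN={}  OUT={e-e}
  B7:  IN={}  OUT={e+e}

Merge at B6: IN[B6] = OUT[B5] = {}
Applying B6's transfer function to that IN value gives OUT[B6] (row B6 above).

Answer: {e-e}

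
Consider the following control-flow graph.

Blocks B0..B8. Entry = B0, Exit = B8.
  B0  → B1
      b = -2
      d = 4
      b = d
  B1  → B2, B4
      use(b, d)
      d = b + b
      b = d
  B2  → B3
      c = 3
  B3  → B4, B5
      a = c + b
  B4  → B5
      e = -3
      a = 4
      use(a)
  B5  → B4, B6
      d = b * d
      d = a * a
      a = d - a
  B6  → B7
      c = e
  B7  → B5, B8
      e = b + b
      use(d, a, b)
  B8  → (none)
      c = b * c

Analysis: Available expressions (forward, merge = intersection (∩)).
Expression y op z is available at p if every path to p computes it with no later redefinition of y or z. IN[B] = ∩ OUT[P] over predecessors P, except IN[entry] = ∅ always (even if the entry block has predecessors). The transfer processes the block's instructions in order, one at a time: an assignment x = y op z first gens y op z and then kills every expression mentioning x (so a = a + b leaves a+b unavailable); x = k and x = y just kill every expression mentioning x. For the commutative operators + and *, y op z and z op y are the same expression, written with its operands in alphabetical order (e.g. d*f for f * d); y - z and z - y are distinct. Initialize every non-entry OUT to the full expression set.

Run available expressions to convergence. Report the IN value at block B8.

Converged values:
  B0:  IN={}  OUT={}
  B1:  IN={}  OUT={}
  B2:  IN={}  OUT={}
  B3:  IN={}  OUT={b+c}
  B4:  IN={}  OUT={}
  B5:  IN={}  OUT={}
  B6:  IN={}  OUT={}
  B7:  IN={}  OUT={b+b}
  B8:  IN={b+b}  OUT={b+b}

Merge at B8: IN[B8] = OUT[B7] = {b+b}

Answer: {b+b}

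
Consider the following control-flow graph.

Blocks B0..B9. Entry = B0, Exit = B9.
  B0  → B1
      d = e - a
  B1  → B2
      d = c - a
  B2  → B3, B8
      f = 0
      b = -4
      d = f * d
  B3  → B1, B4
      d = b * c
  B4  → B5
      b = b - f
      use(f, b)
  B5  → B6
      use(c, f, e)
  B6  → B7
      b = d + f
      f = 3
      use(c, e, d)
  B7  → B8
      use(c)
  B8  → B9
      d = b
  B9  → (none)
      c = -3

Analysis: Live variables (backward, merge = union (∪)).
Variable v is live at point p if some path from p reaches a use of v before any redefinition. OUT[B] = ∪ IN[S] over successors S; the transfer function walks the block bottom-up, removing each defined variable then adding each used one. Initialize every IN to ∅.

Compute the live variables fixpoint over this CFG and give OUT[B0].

Per-block solution:
  B0:   IN={a, c, e}   OUT={a, c, e}
  B1:   IN={a, c, e}   OUT={a, c, d, e}
  B2:   IN={a, c, d, e}   OUT={a, b, c, e, f}
  B3:   IN={a, b, c, e, f}   OUT={a, b, c, d, e, f}
  B4:   IN={b, c, d, e, f}   OUT={c, d, e, f}
  B5:   IN={c, d, e, f}   OUT={c, d, e, f}
  B6:   IN={c, d, e, f}   OUT={b, c}
  B7:   IN={b, c}   OUT={b}
  B8:   IN={b}   OUT={}
  B9:   IN={}   OUT={}

Merge at B0: OUT[B0] = IN[B1] = {a, c, e}

Answer: {a, c, e}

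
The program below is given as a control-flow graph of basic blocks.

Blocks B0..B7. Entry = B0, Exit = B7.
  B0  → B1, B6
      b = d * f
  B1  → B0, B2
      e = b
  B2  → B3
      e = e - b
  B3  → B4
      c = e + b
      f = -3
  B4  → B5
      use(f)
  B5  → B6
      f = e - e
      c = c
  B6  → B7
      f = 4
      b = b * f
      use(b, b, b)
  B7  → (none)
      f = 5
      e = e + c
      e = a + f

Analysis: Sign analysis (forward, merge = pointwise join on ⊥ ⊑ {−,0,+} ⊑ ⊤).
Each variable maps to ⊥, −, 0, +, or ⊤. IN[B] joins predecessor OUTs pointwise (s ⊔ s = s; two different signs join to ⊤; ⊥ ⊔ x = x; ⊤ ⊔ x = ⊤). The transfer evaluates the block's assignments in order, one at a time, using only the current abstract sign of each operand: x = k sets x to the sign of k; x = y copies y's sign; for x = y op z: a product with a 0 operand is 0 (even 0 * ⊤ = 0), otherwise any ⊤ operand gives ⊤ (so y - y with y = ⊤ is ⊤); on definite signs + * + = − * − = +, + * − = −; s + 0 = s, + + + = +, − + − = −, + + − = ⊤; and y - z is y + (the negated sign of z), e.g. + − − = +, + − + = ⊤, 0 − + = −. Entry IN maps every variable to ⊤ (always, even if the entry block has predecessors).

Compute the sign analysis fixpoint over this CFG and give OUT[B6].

Answer: {a: ⊤, b: ⊤, c: ⊤, d: ⊤, e: ⊤, f: +}

Trace:
Per-block solution:
  B0:  IN=(all ⊤)  OUT=(all ⊤)
  B1:  IN=(all ⊤)  OUT=(all ⊤)
  B2:  IN=(all ⊤)  OUT=(all ⊤)
  B3:  IN=(all ⊤)  OUT={f:-; rest ⊤}
  B4:  IN={f:-; rest ⊤}  OUT={f:-; rest ⊤}
  B5:  IN={f:-; rest ⊤}  OUT=(all ⊤)
  B6:  IN=(all ⊤)  OUT={f:+; rest ⊤}
  B7:  IN={f:+; rest ⊤}  OUT={f:+; rest ⊤}

Merge at B6: IN[B6] = OUT[B0] ⊔ OUT[B5] = {a: ⊤, b: ⊤, c: ⊤, d: ⊤, e: ⊤, f: ⊤}
Applying B6's transfer function to that IN value gives OUT[B6] (row B6 above).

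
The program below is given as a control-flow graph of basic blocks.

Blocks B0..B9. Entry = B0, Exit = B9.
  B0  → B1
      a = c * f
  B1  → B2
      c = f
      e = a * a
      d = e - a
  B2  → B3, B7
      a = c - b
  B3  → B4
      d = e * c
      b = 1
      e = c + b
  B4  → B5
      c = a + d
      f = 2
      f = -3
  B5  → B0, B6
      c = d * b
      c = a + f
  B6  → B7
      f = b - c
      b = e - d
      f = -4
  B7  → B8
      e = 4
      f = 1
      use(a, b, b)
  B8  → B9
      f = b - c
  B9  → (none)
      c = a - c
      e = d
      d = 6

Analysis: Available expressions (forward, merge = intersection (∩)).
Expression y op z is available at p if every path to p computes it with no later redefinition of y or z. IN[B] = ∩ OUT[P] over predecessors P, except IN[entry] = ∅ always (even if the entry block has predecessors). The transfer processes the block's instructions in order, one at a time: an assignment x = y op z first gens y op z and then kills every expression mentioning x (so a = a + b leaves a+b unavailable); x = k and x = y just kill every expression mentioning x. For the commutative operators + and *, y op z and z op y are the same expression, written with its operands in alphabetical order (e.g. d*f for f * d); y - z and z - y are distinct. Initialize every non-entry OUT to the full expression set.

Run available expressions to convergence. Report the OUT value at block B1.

Answer: {a*a, e-a}

Working:
Fixpoint table:
  B0:   IN={}   OUT={c*f}
  B1:   IN={c*f}   OUT={a*a, e-a}
  B2:   IN={a*a, e-a}   OUT={c-b}
  B3:   IN={c-b}   OUT={b+c}
  B4:   IN={b+c}   OUT={a+d}
  B5:   IN={a+d}   OUT={a+d, a+f, b*d}
  B6:   IN={a+d, a+f, b*d}   OUT={a+d, e-d}
  B7:   IN={}   OUT={}
  B8:   IN={}   OUT={b-c}
  B9:   IN={b-c}   OUT={}

Merge at B1: IN[B1] = OUT[B0] = {c*f}
Applying B1's transfer function to that IN value gives OUT[B1] (row B1 above).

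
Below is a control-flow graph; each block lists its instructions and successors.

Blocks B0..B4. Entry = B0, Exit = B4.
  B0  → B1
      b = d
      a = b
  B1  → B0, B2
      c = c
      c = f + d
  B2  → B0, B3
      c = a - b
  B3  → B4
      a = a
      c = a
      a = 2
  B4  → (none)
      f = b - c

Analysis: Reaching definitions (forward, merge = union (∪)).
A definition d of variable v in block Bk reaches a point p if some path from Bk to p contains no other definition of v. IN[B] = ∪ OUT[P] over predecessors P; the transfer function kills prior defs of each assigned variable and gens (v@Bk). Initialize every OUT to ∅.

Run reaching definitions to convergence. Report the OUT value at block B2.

Per-block solution:
  B0: | IN={a@B0, b@B0, c@B1, c@B2} | OUT={a@B0, b@B0, c@B1, c@B2}
  B1: | IN={a@B0, b@B0, c@B1, c@B2} | OUT={a@B0, b@B0, c@B1}
  B2: | IN={a@B0, b@B0, c@B1} | OUT={a@B0, b@B0, c@B2}
  B3: | IN={a@B0, b@B0, c@B2} | OUT={a@B3, b@B0, c@B3}
  B4: | IN={a@B3, b@B0, c@B3} | OUT={a@B3, b@B0, c@B3, f@B4}

Merge at B2: IN[B2] = OUT[B1] = {a@B0, b@B0, c@B1}
Applying B2's transfer function to that IN value gives OUT[B2] (row B2 above).

Answer: {a@B0, b@B0, c@B2}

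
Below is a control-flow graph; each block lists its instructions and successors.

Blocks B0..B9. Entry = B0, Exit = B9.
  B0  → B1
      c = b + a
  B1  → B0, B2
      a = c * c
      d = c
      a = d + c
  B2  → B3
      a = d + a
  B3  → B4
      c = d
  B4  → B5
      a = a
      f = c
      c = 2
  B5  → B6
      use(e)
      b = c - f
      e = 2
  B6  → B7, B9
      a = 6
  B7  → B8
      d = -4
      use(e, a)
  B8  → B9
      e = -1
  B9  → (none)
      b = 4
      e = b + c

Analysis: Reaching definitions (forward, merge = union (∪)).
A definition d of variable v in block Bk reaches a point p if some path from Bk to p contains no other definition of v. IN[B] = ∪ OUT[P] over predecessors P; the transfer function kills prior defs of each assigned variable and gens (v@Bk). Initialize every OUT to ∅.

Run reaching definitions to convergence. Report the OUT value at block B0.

Converged values:
  B0:  IN={a@B1, c@B0, d@B1}  OUT={a@B1, c@B0, d@B1}
  B1:  IN={a@B1, c@B0, d@B1}  OUT={a@B1, c@B0, d@B1}
  B2:  IN={a@B1, c@B0, d@B1}  OUT={a@B2, c@B0, d@B1}
  B3:  IN={a@B2, c@B0, d@B1}  OUT={a@B2, c@B3, d@B1}
  B4:  IN={a@B2, c@B3, d@B1}  OUT={a@B4, c@B4, d@B1, f@B4}
  B5:  IN={a@B4, c@B4, d@B1, f@B4}  OUT={a@B4, b@B5, c@B4, d@B1, e@B5, f@B4}
  B6:  IN={a@B4, b@B5, c@B4, d@B1, e@B5, f@B4}  OUT={a@B6, b@B5, c@B4, d@B1, e@B5, f@B4}
  B7:  IN={a@B6, b@B5, c@B4, d@B1, e@B5, f@B4}  OUT={a@B6, b@B5, c@B4, d@B7, e@B5, f@B4}
  B8:  IN={a@B6, b@B5, c@B4, d@B7, e@B5, f@B4}  OUT={a@B6, b@B5, c@B4, d@B7, e@B8, f@B4}
  B9:  IN={a@B6, b@B5, c@B4, d@B1, d@B7, e@B5, e@B8, f@B4}  OUT={a@B6, b@B9, c@B4, d@B1, d@B7, e@B9, f@B4}

Merge at B0 (entry node, so the boundary value {} is joined with the incoming edge(s)): IN[B0] = {} ⊔ OUT[B1] = {a@B1, c@B0, d@B1}
Applying B0's transfer function to that IN value gives OUT[B0] (row B0 above).

Answer: {a@B1, c@B0, d@B1}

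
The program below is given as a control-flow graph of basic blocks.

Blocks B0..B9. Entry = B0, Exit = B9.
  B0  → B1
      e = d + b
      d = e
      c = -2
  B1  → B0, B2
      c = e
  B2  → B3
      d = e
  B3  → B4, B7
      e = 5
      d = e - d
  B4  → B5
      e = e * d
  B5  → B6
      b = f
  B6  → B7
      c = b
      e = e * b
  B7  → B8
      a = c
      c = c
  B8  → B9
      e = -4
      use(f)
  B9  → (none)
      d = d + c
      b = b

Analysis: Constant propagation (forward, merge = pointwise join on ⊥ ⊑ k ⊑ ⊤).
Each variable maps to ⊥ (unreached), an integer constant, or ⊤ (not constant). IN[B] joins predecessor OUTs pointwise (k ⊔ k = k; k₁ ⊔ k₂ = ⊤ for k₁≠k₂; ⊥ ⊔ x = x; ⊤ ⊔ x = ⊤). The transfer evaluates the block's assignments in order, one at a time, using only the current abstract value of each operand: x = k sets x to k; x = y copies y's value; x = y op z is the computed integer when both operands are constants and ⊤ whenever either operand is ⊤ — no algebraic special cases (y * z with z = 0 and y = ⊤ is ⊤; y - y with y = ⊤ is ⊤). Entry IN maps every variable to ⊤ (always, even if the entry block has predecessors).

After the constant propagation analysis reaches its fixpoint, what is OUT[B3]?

Converged values:
  B0:  IN=(all ⊤)  OUT={c:-2; rest ⊤}
  B1:  IN={c:-2; rest ⊤}  OUT=(all ⊤)
  B2:  IN=(all ⊤)  OUT=(all ⊤)
  B3:  IN=(all ⊤)  OUT={e:5; rest ⊤}
  B4:  IN={e:5; rest ⊤}  OUT=(all ⊤)
  B5:  IN=(all ⊤)  OUT=(all ⊤)
  B6:  IN=(all ⊤)  OUT=(all ⊤)
  B7:  IN=(all ⊤)  OUT=(all ⊤)
  B8:  IN=(all ⊤)  OUT={e:-4; rest ⊤}
  B9:  IN={e:-4; rest ⊤}  OUT={e:-4; rest ⊤}

Merge at B3: IN[B3] = OUT[B2] = {a: ⊤, b: ⊤, c: ⊤, d: ⊤, e: ⊤, f: ⊤}
Applying B3's transfer function to that IN value gives OUT[B3] (row B3 above).

Answer: {a: ⊤, b: ⊤, c: ⊤, d: ⊤, e: 5, f: ⊤}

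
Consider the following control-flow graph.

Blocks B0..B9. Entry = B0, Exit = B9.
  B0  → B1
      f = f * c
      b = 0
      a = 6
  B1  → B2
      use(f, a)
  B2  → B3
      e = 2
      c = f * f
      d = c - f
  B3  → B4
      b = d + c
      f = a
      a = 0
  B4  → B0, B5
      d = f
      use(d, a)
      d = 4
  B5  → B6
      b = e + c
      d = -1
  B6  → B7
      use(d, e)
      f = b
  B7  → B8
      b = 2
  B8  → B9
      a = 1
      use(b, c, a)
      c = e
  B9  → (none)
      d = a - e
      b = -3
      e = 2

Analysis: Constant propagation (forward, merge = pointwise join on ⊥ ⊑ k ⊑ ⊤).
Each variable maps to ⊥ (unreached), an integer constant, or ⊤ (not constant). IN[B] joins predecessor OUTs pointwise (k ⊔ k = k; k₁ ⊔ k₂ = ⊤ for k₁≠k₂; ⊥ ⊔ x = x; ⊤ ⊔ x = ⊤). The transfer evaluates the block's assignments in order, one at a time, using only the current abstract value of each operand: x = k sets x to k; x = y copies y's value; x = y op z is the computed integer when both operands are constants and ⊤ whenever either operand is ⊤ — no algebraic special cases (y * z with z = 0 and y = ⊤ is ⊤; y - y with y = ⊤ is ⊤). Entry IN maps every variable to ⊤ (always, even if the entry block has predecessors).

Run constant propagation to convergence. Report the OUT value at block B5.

Fixpoint table:
  B0: | IN=(all ⊤) | OUT={a:6, b:0; rest ⊤}
  B1: | IN={a:6, b:0; rest ⊤} | OUT={a:6, b:0; rest ⊤}
  B2: | IN={a:6, b:0; rest ⊤} | OUT={a:6, b:0, e:2; rest ⊤}
  B3: | IN={a:6, b:0, e:2; rest ⊤} | OUT={a:0, e:2, f:6; rest ⊤}
  B4: | IN={a:0, e:2, f:6; rest ⊤} | OUT={a:0, d:4, e:2, f:6; rest ⊤}
  B5: | IN={a:0, d:4, e:2, f:6; rest ⊤} | OUT={a:0, d:-1, e:2, f:6; rest ⊤}
  B6: | IN={a:0, d:-1, e:2, f:6; rest ⊤} | OUT={a:0, d:-1, e:2; rest ⊤}
  B7: | IN={a:0, d:-1, e:2; rest ⊤} | OUT={a:0, b:2, d:-1, e:2; rest ⊤}
  B8: | IN={a:0, b:2, d:-1, e:2; rest ⊤} | OUT={a:1, b:2, c:2, d:-1, e:2; rest ⊤}
  B9: | IN={a:1, b:2, c:2, d:-1, e:2; rest ⊤} | OUT={a:1, b:-3, c:2, d:-1, e:2; rest ⊤}

Merge at B5: IN[B5] = OUT[B4] = {a: 0, b: ⊤, c: ⊤, d: 4, e: 2, f: 6}
Applying B5's transfer function to that IN value gives OUT[B5] (row B5 above).

Answer: {a: 0, b: ⊤, c: ⊤, d: -1, e: 2, f: 6}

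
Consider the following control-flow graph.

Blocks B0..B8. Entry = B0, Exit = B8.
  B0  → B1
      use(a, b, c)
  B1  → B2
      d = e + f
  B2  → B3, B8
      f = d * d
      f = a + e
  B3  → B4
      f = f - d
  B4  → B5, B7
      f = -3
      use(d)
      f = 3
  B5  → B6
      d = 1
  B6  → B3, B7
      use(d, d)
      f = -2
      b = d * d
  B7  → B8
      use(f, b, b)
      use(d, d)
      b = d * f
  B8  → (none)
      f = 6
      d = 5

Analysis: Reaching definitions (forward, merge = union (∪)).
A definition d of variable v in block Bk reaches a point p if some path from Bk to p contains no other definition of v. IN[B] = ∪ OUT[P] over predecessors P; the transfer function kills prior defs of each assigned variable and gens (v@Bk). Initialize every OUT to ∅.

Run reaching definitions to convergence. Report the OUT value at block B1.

Answer: {d@B1}

Trace:
Per-block solution:
  B0: | IN={} | OUT={}
  B1: | IN={} | OUT={d@B1}
  B2: | IN={d@B1} | OUT={d@B1, f@B2}
  B3: | IN={b@B6, d@B1, d@B5, f@B2, f@B6} | OUT={b@B6, d@B1, d@B5, f@B3}
  B4: | IN={b@B6, d@B1, d@B5, f@B3} | OUT={b@B6, d@B1, d@B5, f@B4}
  B5: | IN={b@B6, d@B1, d@B5, f@B4} | OUT={b@B6, d@B5, f@B4}
  B6: | IN={b@B6, d@B5, f@B4} | OUT={b@B6, d@B5, f@B6}
  B7: | IN={b@B6, d@B1, d@B5, f@B4, f@B6} | OUT={b@B7, d@B1, d@B5, f@B4, f@B6}
  B8: | IN={b@B7, d@B1, d@B5, f@B2, f@B4, f@B6} | OUT={b@B7, d@B8, f@B8}

Merge at B1: IN[B1] = OUT[B0] = {}
Applying B1's transfer function to that IN value gives OUT[B1] (row B1 above).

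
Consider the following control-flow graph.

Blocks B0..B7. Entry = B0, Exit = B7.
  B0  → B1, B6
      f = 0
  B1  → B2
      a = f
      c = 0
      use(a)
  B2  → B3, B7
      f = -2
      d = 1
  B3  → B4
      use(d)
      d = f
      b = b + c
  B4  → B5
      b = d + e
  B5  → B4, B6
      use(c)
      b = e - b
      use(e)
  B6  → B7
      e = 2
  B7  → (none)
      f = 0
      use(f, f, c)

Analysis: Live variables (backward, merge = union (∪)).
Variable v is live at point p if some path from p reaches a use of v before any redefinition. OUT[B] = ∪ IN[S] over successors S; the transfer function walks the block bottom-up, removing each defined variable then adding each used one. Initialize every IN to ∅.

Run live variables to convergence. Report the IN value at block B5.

Answer: {b, c, d, e}

Trace:
Per-block solution:
  B0:  IN={b, c, e}  OUT={b, c, e, f}
  B1:  IN={b, e, f}  OUT={b, c, e}
  B2:  IN={b, c, e}  OUT={b, c, d, e, f}
  B3:  IN={b, c, d, e, f}  OUT={c, d, e}
  B4:  IN={c, d, e}  OUT={b, c, d, e}
  B5:  IN={b, c, d, e}  OUT={c, d, e}
  B6:  IN={c}  OUT={c}
  B7:  IN={c}  OUT={}

Merge at B5: OUT[B5] = IN[B4] ⊔ IN[B6] = {c, d, e}
Applying B5's transfer function to that OUT value gives IN[B5] (row B5 above).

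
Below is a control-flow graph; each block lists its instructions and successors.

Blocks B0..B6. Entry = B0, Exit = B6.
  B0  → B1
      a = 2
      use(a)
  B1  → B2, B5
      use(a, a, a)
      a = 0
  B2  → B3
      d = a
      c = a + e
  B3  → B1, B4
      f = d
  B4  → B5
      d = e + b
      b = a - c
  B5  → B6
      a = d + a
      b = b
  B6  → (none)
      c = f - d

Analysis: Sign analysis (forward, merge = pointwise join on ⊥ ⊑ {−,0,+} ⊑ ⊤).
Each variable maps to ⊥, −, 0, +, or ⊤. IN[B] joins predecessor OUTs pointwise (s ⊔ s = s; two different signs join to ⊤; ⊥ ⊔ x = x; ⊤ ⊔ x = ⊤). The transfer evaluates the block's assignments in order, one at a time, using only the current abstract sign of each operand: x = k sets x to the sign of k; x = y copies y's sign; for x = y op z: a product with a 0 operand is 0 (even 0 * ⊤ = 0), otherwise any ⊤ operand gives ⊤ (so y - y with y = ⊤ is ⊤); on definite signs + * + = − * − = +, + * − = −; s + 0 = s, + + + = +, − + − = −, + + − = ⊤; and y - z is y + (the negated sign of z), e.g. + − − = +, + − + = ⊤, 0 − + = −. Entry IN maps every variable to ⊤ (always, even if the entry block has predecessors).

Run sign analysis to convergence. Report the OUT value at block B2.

Converged values:
  B0: | IN=(all ⊤) | OUT={a:+; rest ⊤}
  B1: | IN=(all ⊤) | OUT={a:0; rest ⊤}
  B2: | IN={a:0; rest ⊤} | OUT={a:0, d:0; rest ⊤}
  B3: | IN={a:0, d:0; rest ⊤} | OUT={a:0, d:0, f:0; rest ⊤}
  B4: | IN={a:0, d:0, f:0; rest ⊤} | OUT={a:0, f:0; rest ⊤}
  B5: | IN={a:0; rest ⊤} | OUT=(all ⊤)
  B6: | IN=(all ⊤) | OUT=(all ⊤)

Merge at B2: IN[B2] = OUT[B1] = {a: 0, b: ⊤, c: ⊤, d: ⊤, e: ⊤, f: ⊤}
Applying B2's transfer function to that IN value gives OUT[B2] (row B2 above).

Answer: {a: 0, b: ⊤, c: ⊤, d: 0, e: ⊤, f: ⊤}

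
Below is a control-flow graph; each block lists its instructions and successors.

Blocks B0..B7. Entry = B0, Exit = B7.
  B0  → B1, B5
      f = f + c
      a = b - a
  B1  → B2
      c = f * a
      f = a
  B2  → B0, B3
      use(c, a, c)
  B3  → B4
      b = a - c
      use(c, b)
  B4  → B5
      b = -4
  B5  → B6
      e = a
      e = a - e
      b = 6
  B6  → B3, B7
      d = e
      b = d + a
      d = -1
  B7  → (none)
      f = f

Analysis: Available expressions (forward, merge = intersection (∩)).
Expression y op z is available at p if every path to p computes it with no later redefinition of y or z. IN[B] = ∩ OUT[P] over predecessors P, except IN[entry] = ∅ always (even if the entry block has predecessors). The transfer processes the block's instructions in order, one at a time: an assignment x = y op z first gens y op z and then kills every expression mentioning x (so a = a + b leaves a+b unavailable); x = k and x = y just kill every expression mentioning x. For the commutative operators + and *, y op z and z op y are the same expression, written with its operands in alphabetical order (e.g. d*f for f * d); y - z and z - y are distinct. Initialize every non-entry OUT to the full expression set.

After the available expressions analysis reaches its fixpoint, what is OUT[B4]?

Fixpoint table:
  B0: | IN={} | OUT={}
  B1: | IN={} | OUT={}
  B2: | IN={} | OUT={}
  B3: | IN={} | OUT={a-c}
  B4: | IN={a-c} | OUT={a-c}
  B5: | IN={} | OUT={}
  B6: | IN={} | OUT={}
  B7: | IN={} | OUT={}

Merge at B4: IN[B4] = OUT[B3] = {a-c}
Applying B4's transfer function to that IN value gives OUT[B4] (row B4 above).

Answer: {a-c}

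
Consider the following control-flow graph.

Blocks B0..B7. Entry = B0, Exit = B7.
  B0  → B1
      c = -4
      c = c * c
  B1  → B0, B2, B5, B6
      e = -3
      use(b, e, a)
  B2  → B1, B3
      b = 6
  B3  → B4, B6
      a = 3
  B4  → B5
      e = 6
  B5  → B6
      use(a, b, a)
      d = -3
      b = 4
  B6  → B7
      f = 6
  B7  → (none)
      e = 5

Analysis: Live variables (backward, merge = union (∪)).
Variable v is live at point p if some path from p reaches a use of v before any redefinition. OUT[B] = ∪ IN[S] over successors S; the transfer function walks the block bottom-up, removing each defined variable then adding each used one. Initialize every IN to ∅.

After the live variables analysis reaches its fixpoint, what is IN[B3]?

Answer: {b}

Working:
Per-block solution:
  B0:  IN={a, b}  OUT={a, b}
  B1:  IN={a, b}  OUT={a, b}
  B2:  IN={a}  OUT={a, b}
  B3:  IN={b}  OUT={a, b}
  B4:  IN={a, b}  OUT={a, b}
  B5:  IN={a, b}  OUT={}
  B6:  IN={}  OUT={}
  B7:  IN={}  OUT={}

Merge at B3: OUT[B3] = IN[B4] ⊔ IN[B6] = {a, b}
Applying B3's transfer function to that OUT value gives IN[B3] (row B3 above).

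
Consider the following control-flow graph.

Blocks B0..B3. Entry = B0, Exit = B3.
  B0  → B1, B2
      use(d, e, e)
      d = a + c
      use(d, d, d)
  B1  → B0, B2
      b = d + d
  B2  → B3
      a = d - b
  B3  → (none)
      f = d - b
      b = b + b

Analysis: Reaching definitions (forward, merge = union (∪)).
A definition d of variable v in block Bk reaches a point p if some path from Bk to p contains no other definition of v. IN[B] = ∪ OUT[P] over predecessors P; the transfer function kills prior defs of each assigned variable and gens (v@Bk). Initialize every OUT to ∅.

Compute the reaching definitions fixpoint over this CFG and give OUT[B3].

Answer: {a@B2, b@B3, d@B0, f@B3}

Trace:
Per-block solution:
  B0:  IN={b@B1, d@B0}  OUT={b@B1, d@B0}
  B1:  IN={b@B1, d@B0}  OUT={b@B1, d@B0}
  B2:  IN={b@B1, d@B0}  OUT={a@B2, b@B1, d@B0}
  B3:  IN={a@B2, b@B1, d@B0}  OUT={a@B2, b@B3, d@B0, f@B3}

Merge at B3: IN[B3] = OUT[B2] = {a@B2, b@B1, d@B0}
Applying B3's transfer function to that IN value gives OUT[B3] (row B3 above).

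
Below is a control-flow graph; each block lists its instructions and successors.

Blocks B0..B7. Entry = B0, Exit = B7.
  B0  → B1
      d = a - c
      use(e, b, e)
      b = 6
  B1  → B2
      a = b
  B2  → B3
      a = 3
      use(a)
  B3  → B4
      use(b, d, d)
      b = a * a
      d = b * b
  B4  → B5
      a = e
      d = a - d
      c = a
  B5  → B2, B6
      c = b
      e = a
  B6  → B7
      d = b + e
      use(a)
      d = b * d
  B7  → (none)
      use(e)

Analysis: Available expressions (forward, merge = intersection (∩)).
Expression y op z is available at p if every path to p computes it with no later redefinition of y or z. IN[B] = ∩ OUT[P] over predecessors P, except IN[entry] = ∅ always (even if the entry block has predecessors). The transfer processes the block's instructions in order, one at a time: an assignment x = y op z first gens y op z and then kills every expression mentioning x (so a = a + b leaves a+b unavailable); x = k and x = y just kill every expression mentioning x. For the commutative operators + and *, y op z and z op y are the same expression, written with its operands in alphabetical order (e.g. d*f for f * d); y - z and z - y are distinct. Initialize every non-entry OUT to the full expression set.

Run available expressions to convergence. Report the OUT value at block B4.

Per-block solution:
  B0: | IN={} | OUT={a-c}
  B1: | IN={a-c} | OUT={}
  B2: | IN={} | OUT={}
  B3: | IN={} | OUT={a*a, b*b}
  B4: | IN={a*a, b*b} | OUT={b*b}
  B5: | IN={b*b} | OUT={b*b}
  B6: | IN={b*b} | OUT={b*b, b+e}
  B7: | IN={b*b, b+e} | OUT={b*b, b+e}

Merge at B4: IN[B4] = OUT[B3] = {a*a, b*b}
Applying B4's transfer function to that IN value gives OUT[B4] (row B4 above).

Answer: {b*b}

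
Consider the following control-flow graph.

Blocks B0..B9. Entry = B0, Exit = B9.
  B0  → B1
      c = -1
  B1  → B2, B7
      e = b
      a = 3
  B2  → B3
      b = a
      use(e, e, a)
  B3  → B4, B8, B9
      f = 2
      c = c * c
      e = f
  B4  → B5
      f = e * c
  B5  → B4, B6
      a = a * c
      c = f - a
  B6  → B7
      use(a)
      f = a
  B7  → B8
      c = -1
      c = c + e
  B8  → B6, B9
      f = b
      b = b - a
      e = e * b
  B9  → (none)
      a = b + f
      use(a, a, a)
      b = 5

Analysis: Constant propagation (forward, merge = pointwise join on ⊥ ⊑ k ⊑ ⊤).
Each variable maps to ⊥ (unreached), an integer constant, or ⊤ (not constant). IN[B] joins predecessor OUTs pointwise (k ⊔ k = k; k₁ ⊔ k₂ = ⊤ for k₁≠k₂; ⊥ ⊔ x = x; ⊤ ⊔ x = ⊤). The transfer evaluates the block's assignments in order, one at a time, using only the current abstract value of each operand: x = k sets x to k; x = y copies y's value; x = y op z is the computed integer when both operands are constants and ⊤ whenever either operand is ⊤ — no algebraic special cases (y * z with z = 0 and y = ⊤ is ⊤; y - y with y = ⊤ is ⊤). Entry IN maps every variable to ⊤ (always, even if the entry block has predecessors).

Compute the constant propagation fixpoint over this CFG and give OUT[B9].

Answer: {a: ⊤, b: 5, c: ⊤, d: ⊤, e: ⊤, f: ⊤}

Trace:
Fixpoint table:
  B0:  IN=(all ⊤)  OUT={c:-1; rest ⊤}
  B1:  IN={c:-1; rest ⊤}  OUT={a:3, c:-1; rest ⊤}
  B2:  IN={a:3, c:-1; rest ⊤}  OUT={a:3, b:3, c:-1; rest ⊤}
  B3:  IN={a:3, b:3, c:-1; rest ⊤}  OUT={a:3, b:3, c:1, e:2, f:2; rest ⊤}
  B4:  IN={b:3, e:2; rest ⊤}  OUT={b:3, e:2; rest ⊤}
  B5:  IN={b:3, e:2; rest ⊤}  OUT={b:3, e:2; rest ⊤}
  B6:  IN=(all ⊤)  OUT=(all ⊤)
  B7:  IN=(all ⊤)  OUT=(all ⊤)
  B8:  IN=(all ⊤)  OUT=(all ⊤)
  B9:  IN=(all ⊤)  OUT={b:5; rest ⊤}

Merge at B9: IN[B9] = OUT[B3] ⊔ OUT[B8] = {a: ⊤, b: ⊤, c: ⊤, d: ⊤, e: ⊤, f: ⊤}
Applying B9's transfer function to that IN value gives OUT[B9] (row B9 above).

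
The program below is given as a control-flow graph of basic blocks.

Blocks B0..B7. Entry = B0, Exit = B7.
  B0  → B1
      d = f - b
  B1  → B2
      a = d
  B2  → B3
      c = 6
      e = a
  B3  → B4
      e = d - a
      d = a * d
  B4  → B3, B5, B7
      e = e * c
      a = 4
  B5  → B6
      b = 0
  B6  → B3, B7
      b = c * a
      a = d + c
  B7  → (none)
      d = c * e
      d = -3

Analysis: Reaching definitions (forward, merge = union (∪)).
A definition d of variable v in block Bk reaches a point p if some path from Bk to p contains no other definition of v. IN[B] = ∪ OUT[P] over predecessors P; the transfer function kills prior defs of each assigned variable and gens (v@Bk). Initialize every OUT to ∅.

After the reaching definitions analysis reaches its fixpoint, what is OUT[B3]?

Fixpoint table:
  B0:  IN={}  OUT={d@B0}
  B1:  IN={d@B0}  OUT={a@B1, d@B0}
  B2:  IN={a@B1, d@B0}  OUT={a@B1, c@B2, d@B0, e@B2}
  B3:  IN={a@B1, a@B4, a@B6, b@B6, c@B2, d@B0, d@B3, e@B2, e@B4}  OUT={a@B1, a@B4, a@B6, b@B6, c@B2, d@B3, e@B3}
  B4:  IN={a@B1, a@B4, a@B6, b@B6, c@B2, d@B3, e@B3}  OUT={a@B4, b@B6, c@B2, d@B3, e@B4}
  B5:  IN={a@B4, b@B6, c@B2, d@B3, e@B4}  OUT={a@B4, b@B5, c@B2, d@B3, e@B4}
  B6:  IN={a@B4, b@B5, c@B2, d@B3, e@B4}  OUT={a@B6, b@B6, c@B2, d@B3, e@B4}
  B7:  IN={a@B4, a@B6, b@B6, c@B2, d@B3, e@B4}  OUT={a@B4, a@B6, b@B6, c@B2, d@B7, e@B4}

Merge at B3: IN[B3] = OUT[B2] ⊔ OUT[B4] ⊔ OUT[B6] = {a@B1, a@B4, a@B6, b@B6, c@B2, d@B0, d@B3, e@B2, e@B4}
Applying B3's transfer function to that IN value gives OUT[B3] (row B3 above).

Answer: {a@B1, a@B4, a@B6, b@B6, c@B2, d@B3, e@B3}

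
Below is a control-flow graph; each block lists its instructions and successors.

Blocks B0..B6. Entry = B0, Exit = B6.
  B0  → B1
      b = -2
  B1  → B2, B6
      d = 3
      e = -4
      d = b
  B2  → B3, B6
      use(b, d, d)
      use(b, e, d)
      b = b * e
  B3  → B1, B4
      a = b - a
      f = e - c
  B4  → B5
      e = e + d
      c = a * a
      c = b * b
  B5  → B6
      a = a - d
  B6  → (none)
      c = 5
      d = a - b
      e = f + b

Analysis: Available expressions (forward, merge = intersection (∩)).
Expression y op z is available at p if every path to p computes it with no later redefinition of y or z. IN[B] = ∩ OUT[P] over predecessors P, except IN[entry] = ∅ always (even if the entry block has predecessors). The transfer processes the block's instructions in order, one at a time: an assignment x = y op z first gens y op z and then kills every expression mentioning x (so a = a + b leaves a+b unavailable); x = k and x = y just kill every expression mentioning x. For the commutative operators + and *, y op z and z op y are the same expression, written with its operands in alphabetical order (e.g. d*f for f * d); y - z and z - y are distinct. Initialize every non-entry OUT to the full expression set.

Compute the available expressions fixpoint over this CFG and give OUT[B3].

Per-block solution:
  B0:   IN={}   OUT={}
  B1:   IN={}   OUT={}
  B2:   IN={}   OUT={}
  B3:   IN={}   OUT={e-c}
  B4:   IN={e-c}   OUT={a*a, b*b}
  B5:   IN={a*a, b*b}   OUT={b*b}
  B6:   IN={}   OUT={a-b, b+f}

Merge at B3: IN[B3] = OUT[B2] = {}
Applying B3's transfer function to that IN value gives OUT[B3] (row B3 above).

Answer: {e-c}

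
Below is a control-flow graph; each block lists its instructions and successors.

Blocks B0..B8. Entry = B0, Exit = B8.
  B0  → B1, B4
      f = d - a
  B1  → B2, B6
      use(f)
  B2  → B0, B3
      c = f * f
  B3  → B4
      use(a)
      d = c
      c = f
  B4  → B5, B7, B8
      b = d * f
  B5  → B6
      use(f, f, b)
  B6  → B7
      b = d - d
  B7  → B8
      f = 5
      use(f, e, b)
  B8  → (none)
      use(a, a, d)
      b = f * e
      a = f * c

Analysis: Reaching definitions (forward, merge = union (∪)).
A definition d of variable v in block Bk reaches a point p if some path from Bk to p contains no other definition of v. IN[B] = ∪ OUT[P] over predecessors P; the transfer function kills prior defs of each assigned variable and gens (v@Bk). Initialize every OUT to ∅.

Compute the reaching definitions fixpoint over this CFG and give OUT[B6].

Fixpoint table:
  B0:  IN={c@B2, f@B0}  OUT={c@B2, f@B0}
  B1:  IN={c@B2, f@B0}  OUT={c@B2, f@B0}
  B2:  IN={c@B2, f@B0}  OUT={c@B2, f@B0}
  B3:  IN={c@B2, f@B0}  OUT={c@B3, d@B3, f@B0}
  B4:  IN={c@B2, c@B3, d@B3, f@B0}  OUT={b@B4, c@B2, c@B3, d@B3, f@B0}
  B5:  IN={b@B4, c@B2, c@B3, d@B3, f@B0}  OUT={b@B4, c@B2, c@B3, d@B3, f@B0}
  B6:  IN={b@B4, c@B2, c@B3, d@B3, f@B0}  OUT={b@B6, c@B2, c@B3, d@B3, f@B0}
  B7:  IN={b@B4, b@B6, c@B2, c@B3, d@B3, f@B0}  OUT={b@B4, b@B6, c@B2, c@B3, d@B3, f@B7}
  B8:  IN={b@B4, b@B6, c@B2, c@B3, d@B3, f@B0, f@B7}  OUT={a@B8, b@B8, c@B2, c@B3, d@B3, f@B0, f@B7}

Merge at B6: IN[B6] = OUT[B1] ⊔ OUT[B5] = {b@B4, c@B2, c@B3, d@B3, f@B0}
Applying B6's transfer function to that IN value gives OUT[B6] (row B6 above).

Answer: {b@B6, c@B2, c@B3, d@B3, f@B0}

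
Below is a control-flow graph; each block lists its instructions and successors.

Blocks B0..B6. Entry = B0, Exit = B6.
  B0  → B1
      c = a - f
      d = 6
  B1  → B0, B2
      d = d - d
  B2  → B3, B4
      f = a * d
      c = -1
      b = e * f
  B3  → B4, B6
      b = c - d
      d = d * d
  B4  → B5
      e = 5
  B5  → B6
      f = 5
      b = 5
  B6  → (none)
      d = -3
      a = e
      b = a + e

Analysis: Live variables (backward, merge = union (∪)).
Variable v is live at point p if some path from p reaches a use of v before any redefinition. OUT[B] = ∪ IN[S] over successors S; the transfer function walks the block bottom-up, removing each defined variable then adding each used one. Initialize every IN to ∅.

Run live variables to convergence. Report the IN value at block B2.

Fixpoint table:
  B0: | IN={a, e, f} | OUT={a, d, e, f}
  B1: | IN={a, d, e, f} | OUT={a, d, e, f}
  B2: | IN={a, d, e} | OUT={c, d, e}
  B3: | IN={c, d, e} | OUT={e}
  B4: | IN={} | OUT={e}
  B5: | IN={e} | OUT={e}
  B6: | IN={e} | OUT={}

Merge at B2: OUT[B2] = IN[B3] ⊔ IN[B4] = {c, d, e}
Applying B2's transfer function to that OUT value gives IN[B2] (row B2 above).

Answer: {a, d, e}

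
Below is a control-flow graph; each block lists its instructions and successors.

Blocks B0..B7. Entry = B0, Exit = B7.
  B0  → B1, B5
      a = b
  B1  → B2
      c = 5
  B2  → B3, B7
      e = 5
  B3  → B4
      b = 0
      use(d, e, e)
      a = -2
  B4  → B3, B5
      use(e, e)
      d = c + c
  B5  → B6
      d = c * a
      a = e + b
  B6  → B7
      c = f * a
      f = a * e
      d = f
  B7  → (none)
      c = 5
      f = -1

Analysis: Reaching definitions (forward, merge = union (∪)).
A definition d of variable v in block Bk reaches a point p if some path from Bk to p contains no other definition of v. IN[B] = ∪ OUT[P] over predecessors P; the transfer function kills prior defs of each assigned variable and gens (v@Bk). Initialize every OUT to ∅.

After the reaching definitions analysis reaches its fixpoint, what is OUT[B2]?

Answer: {a@B0, c@B1, e@B2}

Working:
Fixpoint table:
  B0: | IN={} | OUT={a@B0}
  B1: | IN={a@B0} | OUT={a@B0, c@B1}
  B2: | IN={a@B0, c@B1} | OUT={a@B0, c@B1, e@B2}
  B3: | IN={a@B0, a@B3, b@B3, c@B1, d@B4, e@B2} | OUT={a@B3, b@B3, c@B1, d@B4, e@B2}
  B4: | IN={a@B3, b@B3, c@B1, d@B4, e@B2} | OUT={a@B3, b@B3, c@B1, d@B4, e@B2}
  B5: | IN={a@B0, a@B3, b@B3, c@B1, d@B4, e@B2} | OUT={a@B5, b@B3, c@B1, d@B5, e@B2}
  B6: | IN={a@B5, b@B3, c@B1, d@B5, e@B2} | OUT={a@B5, b@B3, c@B6, d@B6, e@B2, f@B6}
  B7: | IN={a@B0, a@B5, b@B3, c@B1, c@B6, d@B6, e@B2, f@B6} | OUT={a@B0, a@B5, b@B3, c@B7, d@B6, e@B2, f@B7}

Merge at B2: IN[B2] = OUT[B1] = {a@B0, c@B1}
Applying B2's transfer function to that IN value gives OUT[B2] (row B2 above).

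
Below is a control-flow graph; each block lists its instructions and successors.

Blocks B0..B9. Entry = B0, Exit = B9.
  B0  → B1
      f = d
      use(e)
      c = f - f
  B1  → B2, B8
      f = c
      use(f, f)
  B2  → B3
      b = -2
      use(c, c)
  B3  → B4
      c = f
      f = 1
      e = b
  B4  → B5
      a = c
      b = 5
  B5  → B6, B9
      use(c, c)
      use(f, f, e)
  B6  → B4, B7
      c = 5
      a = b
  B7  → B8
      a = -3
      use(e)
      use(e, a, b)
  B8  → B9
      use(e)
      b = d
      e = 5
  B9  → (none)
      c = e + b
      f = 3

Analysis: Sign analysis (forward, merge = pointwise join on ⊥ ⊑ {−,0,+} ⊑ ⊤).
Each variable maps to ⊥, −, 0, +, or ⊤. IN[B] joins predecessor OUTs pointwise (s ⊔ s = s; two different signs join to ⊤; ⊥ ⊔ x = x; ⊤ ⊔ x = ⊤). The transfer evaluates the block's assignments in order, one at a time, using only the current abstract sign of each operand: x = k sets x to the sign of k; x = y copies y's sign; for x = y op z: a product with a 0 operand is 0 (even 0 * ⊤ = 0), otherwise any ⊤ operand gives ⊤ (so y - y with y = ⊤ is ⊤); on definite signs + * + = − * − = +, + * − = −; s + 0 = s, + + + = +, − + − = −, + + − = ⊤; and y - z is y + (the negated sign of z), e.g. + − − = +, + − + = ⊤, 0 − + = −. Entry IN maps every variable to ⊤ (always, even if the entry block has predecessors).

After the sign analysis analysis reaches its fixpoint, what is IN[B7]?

Answer: {a: +, b: +, c: +, d: ⊤, e: -, f: +}

Trace:
Per-block solution:
  B0:  IN=(all ⊤)  OUT=(all ⊤)
  B1:  IN=(all ⊤)  OUT=(all ⊤)
  B2:  IN=(all ⊤)  OUT={b:-; rest ⊤}
  B3:  IN={b:-; rest ⊤}  OUT={b:-, e:-, f:+; rest ⊤}
  B4:  IN={e:-, f:+; rest ⊤}  OUT={b:+, e:-, f:+; rest ⊤}
  B5:  IN={b:+, e:-, f:+; rest ⊤}  OUT={b:+, e:-, f:+; rest ⊤}
  B6:  IN={b:+, e:-, f:+; rest ⊤}  OUT={a:+, b:+, c:+, e:-, f:+; rest ⊤}
  B7:  IN={a:+, b:+, c:+, e:-, f:+; rest ⊤}  OUT={a:-, b:+, c:+, e:-, f:+; rest ⊤}
  B8:  IN=(all ⊤)  OUT={e:+; rest ⊤}
  B9:  IN=(all ⊤)  OUT={f:+; rest ⊤}

Merge at B7: IN[B7] = OUT[B6] = {a: +, b: +, c: +, d: ⊤, e: -, f: +}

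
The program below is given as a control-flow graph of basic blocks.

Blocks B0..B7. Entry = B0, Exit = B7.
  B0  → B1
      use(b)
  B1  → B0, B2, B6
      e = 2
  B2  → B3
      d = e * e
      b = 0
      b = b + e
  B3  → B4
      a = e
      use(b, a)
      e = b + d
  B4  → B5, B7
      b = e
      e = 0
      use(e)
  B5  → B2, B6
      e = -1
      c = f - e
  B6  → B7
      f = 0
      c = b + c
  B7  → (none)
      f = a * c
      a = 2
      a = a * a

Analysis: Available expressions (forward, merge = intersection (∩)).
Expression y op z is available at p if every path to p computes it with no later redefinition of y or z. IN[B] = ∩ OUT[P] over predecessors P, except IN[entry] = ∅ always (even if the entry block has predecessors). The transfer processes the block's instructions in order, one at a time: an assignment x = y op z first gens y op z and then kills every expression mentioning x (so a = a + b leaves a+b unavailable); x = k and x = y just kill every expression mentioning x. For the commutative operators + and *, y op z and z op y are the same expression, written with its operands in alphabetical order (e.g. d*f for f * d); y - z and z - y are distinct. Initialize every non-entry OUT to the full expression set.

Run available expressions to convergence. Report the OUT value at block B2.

Answer: {e*e}

Derivation:
Per-block solution:
  B0:   IN={}   OUT={}
  B1:   IN={}   OUT={}
  B2:   IN={}   OUT={e*e}
  B3:   IN={e*e}   OUT={b+d}
  B4:   IN={b+d}   OUT={}
  B5:   IN={}   OUT={f-e}
  B6:   IN={}   OUT={}
  B7:   IN={}   OUT={}

Merge at B2: IN[B2] = OUT[B1] ∩ OUT[B5] = {}
Applying B2's transfer function to that IN value gives OUT[B2] (row B2 above).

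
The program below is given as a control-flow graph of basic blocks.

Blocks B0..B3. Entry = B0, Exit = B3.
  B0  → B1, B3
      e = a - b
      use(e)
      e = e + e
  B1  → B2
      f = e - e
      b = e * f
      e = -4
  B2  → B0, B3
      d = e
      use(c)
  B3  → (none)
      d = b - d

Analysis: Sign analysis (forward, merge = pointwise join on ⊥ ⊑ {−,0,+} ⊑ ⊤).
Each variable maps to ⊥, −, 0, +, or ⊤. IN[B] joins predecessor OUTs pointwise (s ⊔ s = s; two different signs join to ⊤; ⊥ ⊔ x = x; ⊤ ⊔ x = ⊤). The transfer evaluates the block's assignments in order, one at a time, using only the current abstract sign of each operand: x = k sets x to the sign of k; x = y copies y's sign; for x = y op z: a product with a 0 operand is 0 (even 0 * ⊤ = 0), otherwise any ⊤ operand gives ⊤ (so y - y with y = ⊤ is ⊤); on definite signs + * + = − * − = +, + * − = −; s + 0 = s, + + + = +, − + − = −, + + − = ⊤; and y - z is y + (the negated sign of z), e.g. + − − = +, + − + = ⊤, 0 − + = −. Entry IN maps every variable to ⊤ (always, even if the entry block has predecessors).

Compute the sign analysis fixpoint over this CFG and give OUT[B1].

Answer: {a: ⊤, b: ⊤, c: ⊤, d: ⊤, e: -, f: ⊤}

Trace:
Converged values:
  B0:  IN=(all ⊤)  OUT=(all ⊤)
  B1:  IN=(all ⊤)  OUT={e:-; rest ⊤}
  B2:  IN={e:-; rest ⊤}  OUT={d:-, e:-; rest ⊤}
  B3:  IN=(all ⊤)  OUT=(all ⊤)

Merge at B1: IN[B1] = OUT[B0] = {a: ⊤, b: ⊤, c: ⊤, d: ⊤, e: ⊤, f: ⊤}
Applying B1's transfer function to that IN value gives OUT[B1] (row B1 above).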